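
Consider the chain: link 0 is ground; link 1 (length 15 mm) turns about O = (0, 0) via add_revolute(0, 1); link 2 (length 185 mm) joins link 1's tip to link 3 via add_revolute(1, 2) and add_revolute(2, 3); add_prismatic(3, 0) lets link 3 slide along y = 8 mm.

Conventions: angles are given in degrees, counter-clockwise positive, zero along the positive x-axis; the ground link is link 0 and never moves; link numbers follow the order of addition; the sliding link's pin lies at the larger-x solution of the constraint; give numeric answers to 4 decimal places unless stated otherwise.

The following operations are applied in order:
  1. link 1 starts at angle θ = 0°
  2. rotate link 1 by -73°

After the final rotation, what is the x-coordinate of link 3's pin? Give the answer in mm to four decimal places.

geometry: r = 15 mm, L = 185 mm, e = 8 mm; θ starts at 0°
rotate link 1 by -73°: θ ← 0° -73° = -73°
crank pin P = (r cos θ, r sin θ) = (4.385576, -14.344571)
h = r sin θ − e = -14.344571 − 8 = -22.344571
x = r cos θ + √(L² − h²) = 4.385576 + 183.645637 = 188.031213

188.0312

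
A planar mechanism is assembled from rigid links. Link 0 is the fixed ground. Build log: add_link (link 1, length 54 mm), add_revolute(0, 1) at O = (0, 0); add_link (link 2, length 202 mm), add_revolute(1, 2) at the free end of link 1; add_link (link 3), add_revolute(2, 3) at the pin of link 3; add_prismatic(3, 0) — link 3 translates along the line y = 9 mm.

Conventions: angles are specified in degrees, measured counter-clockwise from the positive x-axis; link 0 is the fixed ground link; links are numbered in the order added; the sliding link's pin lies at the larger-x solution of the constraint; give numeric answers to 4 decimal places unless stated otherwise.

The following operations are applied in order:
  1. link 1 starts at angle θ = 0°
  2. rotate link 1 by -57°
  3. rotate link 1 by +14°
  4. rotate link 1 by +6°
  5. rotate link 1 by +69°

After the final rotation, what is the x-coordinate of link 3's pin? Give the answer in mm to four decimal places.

geometry: r = 54 mm, L = 202 mm, e = 9 mm; θ starts at 0°
rotate link 1 by -57°: θ ← 0° -57° = -57°
rotate link 1 by +14°: θ ← -57° +14° = -43°
rotate link 1 by +6°: θ ← -43° +6° = -37°
rotate link 1 by +69°: θ ← -37° +69° = 32°
crank pin P = (r cos θ, r sin θ) = (45.794597, 28.615640)
h = r sin θ − e = 28.615640 − 9 = 19.615640
x = r cos θ + √(L² − h²) = 45.794597 + 201.045335 = 246.839932

246.8399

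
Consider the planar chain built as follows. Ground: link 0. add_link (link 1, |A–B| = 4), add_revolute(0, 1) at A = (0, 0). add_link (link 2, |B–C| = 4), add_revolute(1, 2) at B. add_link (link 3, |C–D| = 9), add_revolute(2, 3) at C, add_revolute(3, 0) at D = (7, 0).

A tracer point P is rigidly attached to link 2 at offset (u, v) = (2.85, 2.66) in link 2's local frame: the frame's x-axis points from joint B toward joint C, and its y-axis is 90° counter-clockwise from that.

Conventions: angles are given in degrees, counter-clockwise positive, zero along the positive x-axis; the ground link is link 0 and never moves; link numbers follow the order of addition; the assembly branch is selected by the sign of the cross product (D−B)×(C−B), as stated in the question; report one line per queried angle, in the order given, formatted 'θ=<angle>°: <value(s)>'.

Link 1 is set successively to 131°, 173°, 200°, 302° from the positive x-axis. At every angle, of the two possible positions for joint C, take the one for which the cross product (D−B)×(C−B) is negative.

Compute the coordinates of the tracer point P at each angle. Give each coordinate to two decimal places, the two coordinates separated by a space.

A=(0,0), D=(7.00,0)
θ=131°: B = A + 4.00·(cos131°, sin131°) = (-2.6242, 3.0188)
θ=131°: |BD| = 10.0866
θ=131°: circle(B,4.00) ∩ circle(D,9.00): a=1.8212, h=3.5614
θ=131°:   candidates: C₊=(0.1794,5.8719) cross=35.922; C₋=(-1.9524,-0.9243) cross=-35.922
θ=131°:   branch - wants cross < 0 → take C=(-1.9524,-0.9243) (cross=-35.922)
θ=131°: ex = (C−B)/|BC| = (0.1680,-0.9858); ey = (0.9858,0.1680)
θ=131°: P = B + 2.85·ex + 2.66·ey = (0.4767,0.6561)
θ=173°: B = A + 4.00·(cos173°, sin173°) = (-3.9702, 0.4875)
θ=173°: |BD| = 10.9810
θ=173°: circle(B,4.00) ∩ circle(D,9.00): a=2.5309, h=3.0975
θ=173°:   candidates: C₊=(-1.3043,3.4696) cross=34.014; C₋=(-1.5793,-2.7194) cross=-34.014
θ=173°:   branch - wants cross < 0 → take C=(-1.5793,-2.7194) (cross=-34.014)
θ=173°: ex = (C−B)/|BC| = (0.5977,-0.8017); ey = (0.8017,0.5977)
θ=173°: P = B + 2.85·ex + 2.66·ey = (-0.1342,-0.2075)
θ=200°: B = A + 4.00·(cos200°, sin200°) = (-3.7588, -1.3681)
θ=200°: |BD| = 10.8454
θ=200°: circle(B,4.00) ∩ circle(D,9.00): a=2.4260, h=3.1803
θ=200°:   candidates: C₊=(-1.7533,2.0928) cross=34.492; C₋=(-0.9509,-4.2169) cross=-34.492
θ=200°:   branch - wants cross < 0 → take C=(-0.9509,-4.2169) (cross=-34.492)
θ=200°: ex = (C−B)/|BC| = (0.7020,-0.7122); ey = (0.7122,0.7020)
θ=200°: P = B + 2.85·ex + 2.66·ey = (0.1363,-1.5307)
θ=302°: B = A + 4.00·(cos302°, sin302°) = (2.1197, -3.3922)
θ=302°: |BD| = 5.9434
θ=302°: circle(B,4.00) ∩ circle(D,9.00): a=-2.4965, h=3.1253
θ=302°:   candidates: C₊=(-1.7140,-2.2508) cross=18.575; C₋=(1.8535,-7.3833) cross=-18.575
θ=302°:   branch - wants cross < 0 → take C=(1.8535,-7.3833) (cross=-18.575)
θ=302°: ex = (C−B)/|BC| = (-0.0665,-0.9978); ey = (0.9978,-0.0665)
θ=302°: P = B + 2.85·ex + 2.66·ey = (4.5841,-6.4129)

θ=131°: 0.48 0.66
θ=173°: -0.13 -0.21
θ=200°: 0.14 -1.53
θ=302°: 4.58 -6.41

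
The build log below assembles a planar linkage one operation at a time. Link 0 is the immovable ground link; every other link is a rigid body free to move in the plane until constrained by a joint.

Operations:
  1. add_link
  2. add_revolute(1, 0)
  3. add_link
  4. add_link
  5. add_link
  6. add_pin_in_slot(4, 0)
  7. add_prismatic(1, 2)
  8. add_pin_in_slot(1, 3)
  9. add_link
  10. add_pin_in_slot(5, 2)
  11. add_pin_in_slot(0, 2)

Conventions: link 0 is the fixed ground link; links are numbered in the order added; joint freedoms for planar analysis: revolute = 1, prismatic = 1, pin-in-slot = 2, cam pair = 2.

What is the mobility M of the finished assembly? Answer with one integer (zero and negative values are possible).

(L,J1,J2)=(1,0,0); link0 fixed
link1: (2,0,0)
R 1-0 [J1]: (2,1,0)
link2: (3,1,0)
link3: (4,1,0)
link4: (5,1,0)
PS 4-0 [J2]: (5,1,1)
P 1-2 [J1]: (5,2,1)
PS 1-3 [J2]: (5,2,2)
link5: (6,2,2)
PS 5-2 [J2]: (6,2,3)
PS 0-2 [J2]: (6,2,4)
Grübler: 3·5 − 2·2 − 4 = 7

M = 7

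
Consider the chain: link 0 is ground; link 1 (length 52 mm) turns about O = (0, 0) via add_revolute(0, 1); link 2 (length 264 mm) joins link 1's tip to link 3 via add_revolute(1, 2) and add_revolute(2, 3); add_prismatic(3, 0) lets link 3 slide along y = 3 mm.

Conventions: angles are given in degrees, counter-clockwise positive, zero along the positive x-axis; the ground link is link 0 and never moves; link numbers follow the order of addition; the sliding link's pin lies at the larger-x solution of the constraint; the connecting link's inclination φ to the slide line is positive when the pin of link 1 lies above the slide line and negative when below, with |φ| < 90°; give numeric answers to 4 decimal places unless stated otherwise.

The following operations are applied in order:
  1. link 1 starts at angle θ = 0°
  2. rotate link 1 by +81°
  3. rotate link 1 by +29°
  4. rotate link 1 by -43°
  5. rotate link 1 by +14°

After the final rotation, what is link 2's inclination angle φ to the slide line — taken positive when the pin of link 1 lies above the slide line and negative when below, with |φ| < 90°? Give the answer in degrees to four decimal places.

geometry: r = 52 mm, L = 264 mm, e = 3 mm; θ starts at 0°
rotate link 1 by +81°: θ ← 0° +81° = 81°
rotate link 1 by +29°: θ ← 81° +29° = 110°
rotate link 1 by -43°: θ ← 110° -43° = 67°
rotate link 1 by +14°: θ ← 67° +14° = 81°
h = r sin θ − e = 51.359794 − 3 = 48.359794
sin φ = h / L = 48.359794 / 264 = 0.18318104
φ = arcsin(0.18318104) = 10.555101°

10.5551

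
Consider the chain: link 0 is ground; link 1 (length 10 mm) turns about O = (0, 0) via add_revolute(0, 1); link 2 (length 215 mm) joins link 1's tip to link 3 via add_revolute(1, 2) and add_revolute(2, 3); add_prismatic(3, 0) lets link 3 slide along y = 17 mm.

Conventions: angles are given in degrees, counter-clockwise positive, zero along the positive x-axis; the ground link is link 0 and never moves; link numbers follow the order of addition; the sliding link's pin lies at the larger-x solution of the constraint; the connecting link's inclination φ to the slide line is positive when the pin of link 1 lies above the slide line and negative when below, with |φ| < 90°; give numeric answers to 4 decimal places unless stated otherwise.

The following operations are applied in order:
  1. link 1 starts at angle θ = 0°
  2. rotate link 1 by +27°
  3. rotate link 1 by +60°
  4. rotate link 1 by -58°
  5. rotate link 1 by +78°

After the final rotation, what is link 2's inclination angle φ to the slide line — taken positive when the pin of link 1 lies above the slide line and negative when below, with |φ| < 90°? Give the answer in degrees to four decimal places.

geometry: r = 10 mm, L = 215 mm, e = 17 mm; θ starts at 0°
rotate link 1 by +27°: θ ← 0° +27° = 27°
rotate link 1 by +60°: θ ← 27° +60° = 87°
rotate link 1 by -58°: θ ← 87° -58° = 29°
rotate link 1 by +78°: θ ← 29° +78° = 107°
h = r sin θ − e = 9.563048 − 17 = -7.436952
sin φ = h / L = -7.436952 / 215 = -0.03459048
φ = arcsin(-0.03459048) = -1.982284°

-1.9823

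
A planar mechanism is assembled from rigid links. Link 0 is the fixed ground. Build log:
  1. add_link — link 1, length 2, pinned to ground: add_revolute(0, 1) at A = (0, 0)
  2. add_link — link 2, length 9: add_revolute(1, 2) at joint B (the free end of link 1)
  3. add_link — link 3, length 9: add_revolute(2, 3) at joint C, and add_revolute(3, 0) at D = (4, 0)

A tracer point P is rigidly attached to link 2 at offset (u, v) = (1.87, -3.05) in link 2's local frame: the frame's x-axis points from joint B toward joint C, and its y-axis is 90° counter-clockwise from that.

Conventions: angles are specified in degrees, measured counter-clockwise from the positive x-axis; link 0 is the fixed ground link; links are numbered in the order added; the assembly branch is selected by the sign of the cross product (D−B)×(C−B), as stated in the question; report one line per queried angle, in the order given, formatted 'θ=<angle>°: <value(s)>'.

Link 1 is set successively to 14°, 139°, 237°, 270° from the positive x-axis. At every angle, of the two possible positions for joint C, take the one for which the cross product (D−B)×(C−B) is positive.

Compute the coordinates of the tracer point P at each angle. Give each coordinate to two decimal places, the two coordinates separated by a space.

A=(0,0), D=(4.00,0)
θ=14°: B = A + 2.00·(cos14°, sin14°) = (1.9406, 0.4838)
θ=14°: |BD| = 2.1155
θ=14°: circle(B,9.00) ∩ circle(D,9.00): a=1.0577, h=8.9376
θ=14°:   candidates: C₊=(5.0145,8.9426) cross=18.907; C₋=(0.9261,-8.4588) cross=-18.907
θ=14°:   branch + wants cross > 0 → take C=(5.0145,8.9426) (cross=18.907)
θ=14°: ex = (C−B)/|BC| = (0.3415,0.9399); ey = (-0.9399,0.3415)
θ=14°: P = B + 1.87·ex + -3.05·ey = (5.4459,1.1997)
θ=139°: B = A + 2.00·(cos139°, sin139°) = (-1.5094, 1.3121)
θ=139°: |BD| = 5.6635
θ=139°: circle(B,9.00) ∩ circle(D,9.00): a=2.8318, h=8.5429
θ=139°:   candidates: C₊=(3.2245,8.9665) cross=48.383; C₋=(-0.7339,-7.6544) cross=-48.383
θ=139°:   branch + wants cross > 0 → take C=(3.2245,8.9665) (cross=48.383)
θ=139°: ex = (C−B)/|BC| = (0.5260,0.8505); ey = (-0.8505,0.5260)
θ=139°: P = B + 1.87·ex + -3.05·ey = (2.0682,1.2983)
θ=237°: B = A + 2.00·(cos237°, sin237°) = (-1.0893, -1.6773)
θ=237°: |BD| = 5.3586
θ=237°: circle(B,9.00) ∩ circle(D,9.00): a=2.6793, h=8.5919
θ=237°:   candidates: C₊=(-1.2341,7.3215) cross=46.040; C₋=(4.1448,-8.9988) cross=-46.040
θ=237°:   branch + wants cross > 0 → take C=(-1.2341,7.3215) (cross=46.040)
θ=237°: ex = (C−B)/|BC| = (-0.0161,0.9999); ey = (-0.9999,-0.0161)
θ=237°: P = B + 1.87·ex + -3.05·ey = (1.9302,0.2415)
θ=270°: B = A + 2.00·(cos270°, sin270°) = (-0.0000, -2.0000)
θ=270°: |BD| = 4.4721
θ=270°: circle(B,9.00) ∩ circle(D,9.00): a=2.2361, h=8.7178
θ=270°:   candidates: C₊=(-1.8987,6.7974) cross=38.987; C₋=(5.8987,-8.7974) cross=-38.987
θ=270°:   branch + wants cross > 0 → take C=(-1.8987,6.7974) (cross=38.987)
θ=270°: ex = (C−B)/|BC| = (-0.2110,0.9775); ey = (-0.9775,-0.2110)
θ=270°: P = B + 1.87·ex + -3.05·ey = (2.5868,0.4714)

θ=14°: 5.45 1.20
θ=139°: 2.07 1.30
θ=237°: 1.93 0.24
θ=270°: 2.59 0.47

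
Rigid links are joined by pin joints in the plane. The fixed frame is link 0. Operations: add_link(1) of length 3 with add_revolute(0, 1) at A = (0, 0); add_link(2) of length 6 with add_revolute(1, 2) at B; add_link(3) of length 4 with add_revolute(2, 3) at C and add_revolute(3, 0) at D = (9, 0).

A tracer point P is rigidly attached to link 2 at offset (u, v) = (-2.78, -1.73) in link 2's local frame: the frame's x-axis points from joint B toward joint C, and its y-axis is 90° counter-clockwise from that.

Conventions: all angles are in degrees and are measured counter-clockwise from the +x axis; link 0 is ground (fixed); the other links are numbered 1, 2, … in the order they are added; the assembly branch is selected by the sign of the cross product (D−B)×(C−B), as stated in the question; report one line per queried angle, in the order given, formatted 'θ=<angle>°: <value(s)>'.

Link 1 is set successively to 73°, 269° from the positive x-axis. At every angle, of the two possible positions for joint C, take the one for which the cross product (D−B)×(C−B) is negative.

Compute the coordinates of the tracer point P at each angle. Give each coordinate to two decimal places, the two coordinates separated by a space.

A=(0,0), D=(9.00,0)
θ=73°: B = A + 3.00·(cos73°, sin73°) = (0.8771, 2.8689)
θ=73°: |BD| = 8.6146
θ=73°: circle(B,6.00) ∩ circle(D,4.00): a=5.4681, h=2.4697
θ=73°:   candidates: C₊=(6.8556,3.3766) cross=21.276; C₋=(5.2106,-1.2809) cross=-21.276
θ=73°:   branch - wants cross < 0 → take C=(5.2106,-1.2809) (cross=-21.276)
θ=73°: ex = (C−B)/|BC| = (0.7223,-0.6916); ey = (0.6916,0.7223)
θ=73°: P = B + -2.78·ex + -1.73·ey = (-2.3273,3.5422)
θ=269°: B = A + 3.00·(cos269°, sin269°) = (-0.0524, -2.9995)
θ=269°: |BD| = 9.5364
θ=269°: circle(B,6.00) ∩ circle(D,4.00): a=5.8168, h=1.4713
θ=269°:   candidates: C₊=(5.0064,0.2267) cross=14.031; C₋=(5.9320,-2.5666) cross=-14.031
θ=269°:   branch - wants cross < 0 → take C=(5.9320,-2.5666) (cross=-14.031)
θ=269°: ex = (C−B)/|BC| = (0.9974,0.0722); ey = (-0.0722,0.9974)
θ=269°: P = B + -2.78·ex + -1.73·ey = (-2.7003,-4.9256)

θ=73°: -2.33 3.54
θ=269°: -2.70 -4.93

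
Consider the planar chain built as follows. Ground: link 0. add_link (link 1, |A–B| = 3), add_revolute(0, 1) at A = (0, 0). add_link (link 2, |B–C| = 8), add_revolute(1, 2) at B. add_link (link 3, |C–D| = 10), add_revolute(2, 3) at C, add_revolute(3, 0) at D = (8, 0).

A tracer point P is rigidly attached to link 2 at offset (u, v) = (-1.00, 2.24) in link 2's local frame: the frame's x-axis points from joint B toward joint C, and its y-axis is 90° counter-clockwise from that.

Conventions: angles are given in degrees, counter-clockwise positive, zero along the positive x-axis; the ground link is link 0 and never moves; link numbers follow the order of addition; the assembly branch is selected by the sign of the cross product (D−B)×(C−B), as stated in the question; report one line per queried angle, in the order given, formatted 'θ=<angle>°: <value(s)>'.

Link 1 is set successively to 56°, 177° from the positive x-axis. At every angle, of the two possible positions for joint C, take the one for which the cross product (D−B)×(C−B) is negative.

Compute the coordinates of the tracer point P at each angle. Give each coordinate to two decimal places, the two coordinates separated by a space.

A=(0,0), D=(8.00,0)
θ=56°: B = A + 3.00·(cos56°, sin56°) = (1.6776, 2.4871)
θ=56°: |BD| = 6.7940
θ=56°: circle(B,8.00) ∩ circle(D,10.00): a=0.7476, h=7.9650
θ=56°:   candidates: C₊=(5.2891,9.6255) cross=54.114; C₋=(-0.5425,-5.1987) cross=-54.114
θ=56°:   branch - wants cross < 0 → take C=(-0.5425,-5.1987) (cross=-54.114)
θ=56°: ex = (C−B)/|BC| = (-0.2775,-0.9607); ey = (0.9607,-0.2775)
θ=56°: P = B + -1.00·ex + 2.24·ey = (4.1071,2.8262)
θ=177°: B = A + 3.00·(cos177°, sin177°) = (-2.9959, 0.1570)
θ=177°: |BD| = 10.9970
θ=177°: circle(B,8.00) ∩ circle(D,10.00): a=3.8617, h=7.0062
θ=177°:   candidates: C₊=(0.9654,7.1074) cross=77.048; C₋=(0.7654,-6.9036) cross=-77.048
θ=177°:   branch - wants cross < 0 → take C=(0.7654,-6.9036) (cross=-77.048)
θ=177°: ex = (C−B)/|BC| = (0.4702,-0.8826); ey = (0.8826,0.4702)
θ=177°: P = B + -1.00·ex + 2.24·ey = (-1.4891,2.0927)

θ=56°: 4.11 2.83
θ=177°: -1.49 2.09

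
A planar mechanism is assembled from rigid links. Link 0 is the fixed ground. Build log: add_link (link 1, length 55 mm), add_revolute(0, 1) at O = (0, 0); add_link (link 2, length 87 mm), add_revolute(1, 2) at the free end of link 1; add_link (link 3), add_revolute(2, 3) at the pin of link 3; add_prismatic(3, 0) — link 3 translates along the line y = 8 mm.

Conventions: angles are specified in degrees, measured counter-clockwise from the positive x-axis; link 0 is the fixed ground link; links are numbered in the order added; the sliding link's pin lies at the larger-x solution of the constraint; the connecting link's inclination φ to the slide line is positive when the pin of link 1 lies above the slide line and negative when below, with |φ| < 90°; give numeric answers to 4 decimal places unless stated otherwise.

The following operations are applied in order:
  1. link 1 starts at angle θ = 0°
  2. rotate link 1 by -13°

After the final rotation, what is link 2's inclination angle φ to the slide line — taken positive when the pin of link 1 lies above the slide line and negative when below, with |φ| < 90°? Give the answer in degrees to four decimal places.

geometry: r = 55 mm, L = 87 mm, e = 8 mm; θ starts at 0°
rotate link 1 by -13°: θ ← 0° -13° = -13°
h = r sin θ − e = -12.372308 − 8 = -20.372308
sin φ = h / L = -20.372308 / 87 = -0.23416446
φ = arcsin(-0.23416446) = -13.542376°

-13.5424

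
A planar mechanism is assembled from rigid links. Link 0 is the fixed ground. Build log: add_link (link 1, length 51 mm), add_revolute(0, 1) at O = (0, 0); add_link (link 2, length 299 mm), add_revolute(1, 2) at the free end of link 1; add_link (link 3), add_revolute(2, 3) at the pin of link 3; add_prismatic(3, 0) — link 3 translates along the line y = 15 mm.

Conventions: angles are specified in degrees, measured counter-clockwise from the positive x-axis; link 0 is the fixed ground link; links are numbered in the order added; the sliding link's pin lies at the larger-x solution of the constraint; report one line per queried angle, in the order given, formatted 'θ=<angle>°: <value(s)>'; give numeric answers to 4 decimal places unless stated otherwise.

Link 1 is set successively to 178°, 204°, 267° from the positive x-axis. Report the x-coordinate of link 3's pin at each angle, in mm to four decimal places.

geometry: r = 51 mm, L = 299 mm, e = 15 mm
θ=178°: crank pin P = (r cos θ, r sin θ) = (-50.968932, 1.779874)
θ=178°: h = r sin θ − e = 1.779874 − 15 = -13.220126
θ=178°: x = r cos θ + √(L² − h²) = -50.968932 + 298.707597 = 247.738664
θ=204°: crank pin P = (r cos θ, r sin θ) = (-46.590818, -20.743569)
θ=204°: h = r sin θ − e = -20.743569 − 15 = -35.743569
θ=204°: x = r cos θ + √(L² − h²) = -46.590818 + 296.855853 = 250.265034
θ=267°: crank pin P = (r cos θ, r sin θ) = (-2.669134, -50.930106)
θ=267°: h = r sin θ − e = -50.930106 − 15 = -65.930106
θ=267°: x = r cos θ + √(L² − h²) = -2.669134 + 291.640568 = 288.971435

θ=178°: 247.7387
θ=204°: 250.2650
θ=267°: 288.9714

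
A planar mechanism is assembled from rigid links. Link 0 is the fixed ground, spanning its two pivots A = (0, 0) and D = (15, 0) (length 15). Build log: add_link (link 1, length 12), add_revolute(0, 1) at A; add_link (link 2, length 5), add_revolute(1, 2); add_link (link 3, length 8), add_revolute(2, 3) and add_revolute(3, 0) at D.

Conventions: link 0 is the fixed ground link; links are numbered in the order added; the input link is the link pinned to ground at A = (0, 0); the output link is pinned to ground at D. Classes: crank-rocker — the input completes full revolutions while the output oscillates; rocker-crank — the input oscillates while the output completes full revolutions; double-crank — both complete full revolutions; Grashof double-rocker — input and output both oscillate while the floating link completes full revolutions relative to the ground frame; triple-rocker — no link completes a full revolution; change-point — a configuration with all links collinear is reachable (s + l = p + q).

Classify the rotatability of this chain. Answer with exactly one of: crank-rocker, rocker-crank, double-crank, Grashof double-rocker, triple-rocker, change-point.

lengths: ground=15, input=12, coupler=5, output=8
sorted: s=5 (shortest), l=15 (longest), p+q=20
s + l = 20 vs p + q = 20
s + l = p + q → change-point (collinear configuration reachable)

change-point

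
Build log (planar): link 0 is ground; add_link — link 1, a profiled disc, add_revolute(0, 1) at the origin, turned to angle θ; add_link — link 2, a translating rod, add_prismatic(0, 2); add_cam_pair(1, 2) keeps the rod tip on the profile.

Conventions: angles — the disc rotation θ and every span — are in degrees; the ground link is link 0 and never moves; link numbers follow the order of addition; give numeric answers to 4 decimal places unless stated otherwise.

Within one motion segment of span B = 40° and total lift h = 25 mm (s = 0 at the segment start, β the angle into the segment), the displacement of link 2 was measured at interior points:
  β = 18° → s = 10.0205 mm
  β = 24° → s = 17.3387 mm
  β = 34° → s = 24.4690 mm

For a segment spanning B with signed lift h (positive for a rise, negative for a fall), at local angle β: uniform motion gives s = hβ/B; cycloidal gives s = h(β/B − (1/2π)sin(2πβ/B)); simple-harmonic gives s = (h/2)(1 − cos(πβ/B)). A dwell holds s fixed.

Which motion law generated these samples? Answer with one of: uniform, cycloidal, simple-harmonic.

candidates at β/B = r: uniform s = h·r (linear in β); cycloidal s = h·(r − sin(2πr)/(2π)); simple-harmonic s = (h/2)(1 − cos(πr))
β=18°: printed 10.0205 | uniform 11.2500, cycloidal 10.0205, simple-harmonic 10.5446
β=24°: printed 17.3387 | uniform 15.0000, cycloidal 17.3387, simple-harmonic 16.3627
β=34°: printed 24.4690 | uniform 21.2500, cycloidal 24.4690, simple-harmonic 23.6376
only one law matches every sample → cycloidal

cycloidal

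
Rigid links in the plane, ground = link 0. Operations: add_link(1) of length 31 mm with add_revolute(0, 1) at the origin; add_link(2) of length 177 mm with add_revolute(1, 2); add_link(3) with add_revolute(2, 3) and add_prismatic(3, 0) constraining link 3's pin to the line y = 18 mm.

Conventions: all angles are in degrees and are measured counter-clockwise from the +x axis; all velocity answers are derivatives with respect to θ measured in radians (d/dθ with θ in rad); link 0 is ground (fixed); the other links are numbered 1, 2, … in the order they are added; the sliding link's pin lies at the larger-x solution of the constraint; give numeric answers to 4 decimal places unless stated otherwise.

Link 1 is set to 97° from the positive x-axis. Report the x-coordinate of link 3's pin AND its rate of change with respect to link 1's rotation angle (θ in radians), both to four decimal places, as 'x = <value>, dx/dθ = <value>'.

geometry: r = 31 mm, L = 177 mm, e = 18 mm
crank pin P = (r cos θ, r sin θ) = (-3.777950, 30.768931)
h = r sin θ − e = 30.768931 − 18 = 12.768931
x = r cos θ + √(L² − h²) = -3.777950 + 176.538818 = 172.760869
dx/dθ = −r sin θ − h·r cos θ/√(L² − h²) (θ in radians; h = 12.768931) = -30.495674

x = 172.7609, dx/dθ = -30.4957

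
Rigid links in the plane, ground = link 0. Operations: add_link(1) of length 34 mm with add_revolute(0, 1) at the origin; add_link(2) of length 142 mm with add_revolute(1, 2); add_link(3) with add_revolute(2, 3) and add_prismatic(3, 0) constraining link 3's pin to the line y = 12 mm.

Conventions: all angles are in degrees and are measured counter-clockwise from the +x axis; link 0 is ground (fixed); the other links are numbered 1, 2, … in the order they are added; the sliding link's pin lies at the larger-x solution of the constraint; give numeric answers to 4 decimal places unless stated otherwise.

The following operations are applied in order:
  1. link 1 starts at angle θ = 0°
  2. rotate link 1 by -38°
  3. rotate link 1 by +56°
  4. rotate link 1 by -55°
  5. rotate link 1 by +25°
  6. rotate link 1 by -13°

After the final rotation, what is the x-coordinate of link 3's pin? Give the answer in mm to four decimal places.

geometry: r = 34 mm, L = 142 mm, e = 12 mm; θ starts at 0°
rotate link 1 by -38°: θ ← 0° -38° = -38°
rotate link 1 by +56°: θ ← -38° +56° = 18°
rotate link 1 by -55°: θ ← 18° -55° = -37°
rotate link 1 by +25°: θ ← -37° +25° = -12°
rotate link 1 by -13°: θ ← -12° -13° = -25°
crank pin P = (r cos θ, r sin θ) = (30.814465, -14.369021)
h = r sin θ − e = -14.369021 − 12 = -26.369021
x = r cos θ + √(L² − h²) = 30.814465 + 139.530193 = 170.344658

170.3447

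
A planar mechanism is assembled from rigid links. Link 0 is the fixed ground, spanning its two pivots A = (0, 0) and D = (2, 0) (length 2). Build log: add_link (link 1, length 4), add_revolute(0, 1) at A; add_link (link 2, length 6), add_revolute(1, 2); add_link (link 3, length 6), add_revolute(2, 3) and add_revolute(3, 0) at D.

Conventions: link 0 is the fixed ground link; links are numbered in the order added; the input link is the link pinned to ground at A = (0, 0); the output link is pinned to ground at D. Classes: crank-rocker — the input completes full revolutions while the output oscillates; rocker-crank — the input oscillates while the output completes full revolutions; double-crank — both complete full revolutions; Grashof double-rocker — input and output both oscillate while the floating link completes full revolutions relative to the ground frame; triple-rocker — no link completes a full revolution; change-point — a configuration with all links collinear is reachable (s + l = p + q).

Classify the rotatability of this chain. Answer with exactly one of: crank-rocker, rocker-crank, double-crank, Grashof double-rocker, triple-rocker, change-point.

lengths: ground=2, input=4, coupler=6, output=6
sorted: s=2 (shortest), l=6 (longest), p+q=10
s + l = 8 vs p + q = 10
s + l < p + q (Grashof) with shortest = ground link → double-crank

double-crank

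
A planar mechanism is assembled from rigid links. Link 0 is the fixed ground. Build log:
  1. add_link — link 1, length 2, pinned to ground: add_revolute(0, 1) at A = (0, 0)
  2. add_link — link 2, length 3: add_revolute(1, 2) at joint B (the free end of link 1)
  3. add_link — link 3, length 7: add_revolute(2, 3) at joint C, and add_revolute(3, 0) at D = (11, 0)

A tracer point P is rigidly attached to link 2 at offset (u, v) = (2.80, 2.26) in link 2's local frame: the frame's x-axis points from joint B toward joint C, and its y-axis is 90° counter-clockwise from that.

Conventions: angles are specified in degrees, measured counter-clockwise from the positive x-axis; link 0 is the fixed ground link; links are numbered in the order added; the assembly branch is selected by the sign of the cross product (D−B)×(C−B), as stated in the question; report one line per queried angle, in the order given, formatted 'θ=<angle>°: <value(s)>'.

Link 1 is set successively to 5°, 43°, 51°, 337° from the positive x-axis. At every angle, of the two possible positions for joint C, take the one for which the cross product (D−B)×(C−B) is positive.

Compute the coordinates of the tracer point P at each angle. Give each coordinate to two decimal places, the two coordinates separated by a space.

A=(0,0), D=(11.00,0)
θ=5°: B = A + 2.00·(cos5°, sin5°) = (1.9924, 0.1743)
θ=5°: |BD| = 9.0093
θ=5°: circle(B,3.00) ∩ circle(D,7.00): a=2.2847, h=1.9442
θ=5°:   candidates: C₊=(4.3143,2.0740) cross=17.516; C₋=(4.2391,-1.8138) cross=-17.516
θ=5°:   branch + wants cross > 0 → take C=(4.3143,2.0740) (cross=17.516)
θ=5°: ex = (C−B)/|BC| = (0.7740,0.6332); ey = (-0.6332,0.7740)
θ=5°: P = B + 2.80·ex + 2.26·ey = (2.7284,3.6965)
θ=43°: B = A + 2.00·(cos43°, sin43°) = (1.4627, 1.3640)
θ=43°: |BD| = 9.6343
θ=43°: circle(B,3.00) ∩ circle(D,7.00): a=2.7413, h=1.2188
θ=43°:   candidates: C₊=(4.3489,2.1824) cross=11.742; C₋=(4.0038,-0.2306) cross=-11.742
θ=43°:   branch + wants cross > 0 → take C=(4.3489,2.1824) (cross=11.742)
θ=43°: ex = (C−B)/|BC| = (0.9621,0.2728); ey = (-0.2728,0.9621)
θ=43°: P = B + 2.80·ex + 2.26·ey = (3.5399,4.3021)
θ=51°: B = A + 2.00·(cos51°, sin51°) = (1.2586, 1.5543)
θ=51°: |BD| = 9.8646
θ=51°: circle(B,3.00) ∩ circle(D,7.00): a=2.9048, h=0.7496
θ=51°:   candidates: C₊=(4.2453,1.8369) cross=7.395; C₋=(4.0091,0.3563) cross=-7.395
θ=51°:   branch + wants cross > 0 → take C=(4.2453,1.8369) (cross=7.395)
θ=51°: ex = (C−B)/|BC| = (0.9956,0.0942); ey = (-0.0942,0.9956)
θ=51°: P = B + 2.80·ex + 2.26·ey = (3.8333,4.0680)
θ=337°: B = A + 2.00·(cos337°, sin337°) = (1.8410, -0.7815)
θ=337°: |BD| = 9.1923
θ=337°: circle(B,3.00) ∩ circle(D,7.00): a=2.4204, h=1.7725
θ=337°:   candidates: C₊=(4.1020,1.1904) cross=16.293; C₋=(4.4033,-2.3418) cross=-16.293
θ=337°:   branch + wants cross > 0 → take C=(4.1020,1.1904) (cross=16.293)
θ=337°: ex = (C−B)/|BC| = (0.7536,0.6573); ey = (-0.6573,0.7536)
θ=337°: P = B + 2.80·ex + 2.26·ey = (2.4658,2.7622)

θ=5°: 2.73 3.70
θ=43°: 3.54 4.30
θ=51°: 3.83 4.07
θ=337°: 2.47 2.76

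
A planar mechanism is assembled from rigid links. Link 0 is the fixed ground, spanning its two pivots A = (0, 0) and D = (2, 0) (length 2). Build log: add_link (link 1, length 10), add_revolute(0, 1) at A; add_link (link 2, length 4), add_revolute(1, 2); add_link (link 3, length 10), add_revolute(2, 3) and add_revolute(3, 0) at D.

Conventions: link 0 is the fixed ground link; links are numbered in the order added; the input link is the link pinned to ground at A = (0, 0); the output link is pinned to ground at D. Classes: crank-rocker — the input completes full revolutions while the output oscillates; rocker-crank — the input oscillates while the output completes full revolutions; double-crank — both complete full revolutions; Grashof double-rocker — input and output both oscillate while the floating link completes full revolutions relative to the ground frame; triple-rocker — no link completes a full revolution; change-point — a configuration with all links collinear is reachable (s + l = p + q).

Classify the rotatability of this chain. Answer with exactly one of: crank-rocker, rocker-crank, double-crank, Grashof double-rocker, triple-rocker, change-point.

lengths: ground=2, input=10, coupler=4, output=10
sorted: s=2 (shortest), l=10 (longest), p+q=14
s + l = 12 vs p + q = 14
s + l < p + q (Grashof) with shortest = ground link → double-crank

double-crank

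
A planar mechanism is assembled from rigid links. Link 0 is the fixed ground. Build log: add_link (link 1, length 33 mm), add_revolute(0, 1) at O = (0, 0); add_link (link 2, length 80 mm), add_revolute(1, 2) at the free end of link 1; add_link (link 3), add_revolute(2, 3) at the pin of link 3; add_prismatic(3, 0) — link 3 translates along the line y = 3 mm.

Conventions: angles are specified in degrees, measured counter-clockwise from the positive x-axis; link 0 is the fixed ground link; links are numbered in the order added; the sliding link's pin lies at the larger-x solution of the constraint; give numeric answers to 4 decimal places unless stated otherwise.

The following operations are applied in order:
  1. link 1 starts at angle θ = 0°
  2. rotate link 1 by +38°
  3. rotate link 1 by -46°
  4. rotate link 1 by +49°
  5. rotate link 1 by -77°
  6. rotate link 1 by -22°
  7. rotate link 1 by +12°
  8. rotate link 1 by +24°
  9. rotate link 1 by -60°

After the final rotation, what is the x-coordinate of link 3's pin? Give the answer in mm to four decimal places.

geometry: r = 33 mm, L = 80 mm, e = 3 mm; θ starts at 0°
rotate link 1 by +38°: θ ← 0° +38° = 38°
rotate link 1 by -46°: θ ← 38° -46° = -8°
rotate link 1 by +49°: θ ← -8° +49° = 41°
rotate link 1 by -77°: θ ← 41° -77° = -36°
rotate link 1 by -22°: θ ← -36° -22° = -58°
rotate link 1 by +12°: θ ← -58° +12° = -46°
rotate link 1 by +24°: θ ← -46° +24° = -22°
rotate link 1 by -60°: θ ← -22° -60° = -82°
crank pin P = (r cos θ, r sin θ) = (4.592712, -32.678846)
h = r sin θ − e = -32.678846 − 3 = -35.678846
x = r cos θ + √(L² − h²) = 4.592712 + 71.603212 = 76.195924

76.1959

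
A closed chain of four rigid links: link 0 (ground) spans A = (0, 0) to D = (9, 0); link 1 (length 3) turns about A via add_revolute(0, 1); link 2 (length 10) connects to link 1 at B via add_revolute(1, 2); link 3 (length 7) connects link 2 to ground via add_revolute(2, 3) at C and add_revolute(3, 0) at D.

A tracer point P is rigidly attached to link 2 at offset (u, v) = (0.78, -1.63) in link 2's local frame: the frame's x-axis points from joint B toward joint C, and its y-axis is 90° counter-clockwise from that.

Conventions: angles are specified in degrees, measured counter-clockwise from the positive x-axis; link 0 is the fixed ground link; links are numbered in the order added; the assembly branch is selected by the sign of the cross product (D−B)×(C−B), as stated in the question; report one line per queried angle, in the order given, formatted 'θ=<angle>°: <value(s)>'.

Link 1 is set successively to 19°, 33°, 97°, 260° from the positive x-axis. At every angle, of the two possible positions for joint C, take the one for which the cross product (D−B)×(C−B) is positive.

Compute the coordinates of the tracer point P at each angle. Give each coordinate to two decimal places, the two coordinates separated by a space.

A=(0,0), D=(9.00,0)
θ=19°: B = A + 3.00·(cos19°, sin19°) = (2.8366, 0.9767)
θ=19°: |BD| = 6.2404
θ=19°: circle(B,10.00) ∩ circle(D,7.00): a=7.2065, h=6.9330
θ=19°:   candidates: C₊=(11.0393,6.6963) cross=43.264; C₋=(8.8691,-6.9988) cross=-43.264
θ=19°:   branch + wants cross > 0 → take C=(11.0393,6.6963) (cross=43.264)
θ=19°: ex = (C−B)/|BC| = (0.8203,0.5720); ey = (-0.5720,0.8203)
θ=19°: P = B + 0.78·ex + -1.63·ey = (4.4087,0.0858)
θ=33°: B = A + 3.00·(cos33°, sin33°) = (2.5160, 1.6339)
θ=33°: |BD| = 6.6867
θ=33°: circle(B,10.00) ∩ circle(D,7.00): a=7.1569, h=6.9842
θ=33°:   candidates: C₊=(11.1626,6.6576) cross=46.701; C₋=(7.7493,-6.8874) cross=-46.701
θ=33°:   branch + wants cross > 0 → take C=(11.1626,6.6576) (cross=46.701)
θ=33°: ex = (C−B)/|BC| = (0.8647,0.5024); ey = (-0.5024,0.8647)
θ=33°: P = B + 0.78·ex + -1.63·ey = (4.0093,0.6164)
θ=97°: B = A + 3.00·(cos97°, sin97°) = (-0.3656, 2.9776)
θ=97°: |BD| = 9.8276
θ=97°: circle(B,10.00) ∩ circle(D,7.00): a=7.5085, h=6.6047
θ=97°:   candidates: C₊=(8.7911,6.9969) cross=64.908; C₋=(4.7888,-5.5916) cross=-64.908
θ=97°:   branch + wants cross > 0 → take C=(8.7911,6.9969) (cross=64.908)
θ=97°: ex = (C−B)/|BC| = (0.9157,0.4019); ey = (-0.4019,0.9157)
θ=97°: P = B + 0.78·ex + -1.63·ey = (1.0038,1.7986)
θ=260°: B = A + 3.00·(cos260°, sin260°) = (-0.5209, -2.9544)
θ=260°: |BD| = 9.9688
θ=260°: circle(B,10.00) ∩ circle(D,7.00): a=7.5424, h=6.5660
θ=260°:   candidates: C₊=(4.7366,5.5519) cross=65.455; C₋=(8.6285,-6.9901) cross=-65.455
θ=260°:   branch + wants cross > 0 → take C=(4.7366,5.5519) (cross=65.455)
θ=260°: ex = (C−B)/|BC| = (0.5258,0.8506); ey = (-0.8506,0.5258)
θ=260°: P = B + 0.78·ex + -1.63·ey = (1.2757,-3.1479)

θ=19°: 4.41 0.09
θ=33°: 4.01 0.62
θ=97°: 1.00 1.80
θ=260°: 1.28 -3.15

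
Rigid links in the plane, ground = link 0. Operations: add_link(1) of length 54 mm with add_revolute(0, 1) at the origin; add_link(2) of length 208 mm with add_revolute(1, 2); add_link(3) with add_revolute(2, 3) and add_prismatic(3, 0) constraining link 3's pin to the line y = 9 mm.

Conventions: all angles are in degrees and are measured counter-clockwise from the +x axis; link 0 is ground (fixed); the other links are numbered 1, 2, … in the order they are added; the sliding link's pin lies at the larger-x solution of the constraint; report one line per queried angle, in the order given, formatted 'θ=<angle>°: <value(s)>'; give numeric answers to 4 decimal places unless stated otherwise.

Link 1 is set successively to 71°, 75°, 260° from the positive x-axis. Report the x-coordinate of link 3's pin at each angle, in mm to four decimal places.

geometry: r = 54 mm, L = 208 mm, e = 9 mm
θ=71°: crank pin P = (r cos θ, r sin θ) = (17.580680, 51.058003)
θ=71°: h = r sin θ − e = 51.058003 − 9 = 42.058003
θ=71°: x = r cos θ + √(L² − h²) = 17.580680 + 203.703521 = 221.284201
θ=75°: crank pin P = (r cos θ, r sin θ) = (13.976228, 52.159995)
θ=75°: h = r sin θ − e = 52.159995 − 9 = 43.159995
θ=75°: x = r cos θ + √(L² − h²) = 13.976228 + 203.472885 = 217.449113
θ=260°: crank pin P = (r cos θ, r sin θ) = (-9.377002, -53.179619)
θ=260°: h = r sin θ − e = -53.179619 − 9 = -62.179619
θ=260°: x = r cos θ + √(L² − h²) = -9.377002 + 198.488526 = 189.111525

θ=71°: 221.2842
θ=75°: 217.4491
θ=260°: 189.1115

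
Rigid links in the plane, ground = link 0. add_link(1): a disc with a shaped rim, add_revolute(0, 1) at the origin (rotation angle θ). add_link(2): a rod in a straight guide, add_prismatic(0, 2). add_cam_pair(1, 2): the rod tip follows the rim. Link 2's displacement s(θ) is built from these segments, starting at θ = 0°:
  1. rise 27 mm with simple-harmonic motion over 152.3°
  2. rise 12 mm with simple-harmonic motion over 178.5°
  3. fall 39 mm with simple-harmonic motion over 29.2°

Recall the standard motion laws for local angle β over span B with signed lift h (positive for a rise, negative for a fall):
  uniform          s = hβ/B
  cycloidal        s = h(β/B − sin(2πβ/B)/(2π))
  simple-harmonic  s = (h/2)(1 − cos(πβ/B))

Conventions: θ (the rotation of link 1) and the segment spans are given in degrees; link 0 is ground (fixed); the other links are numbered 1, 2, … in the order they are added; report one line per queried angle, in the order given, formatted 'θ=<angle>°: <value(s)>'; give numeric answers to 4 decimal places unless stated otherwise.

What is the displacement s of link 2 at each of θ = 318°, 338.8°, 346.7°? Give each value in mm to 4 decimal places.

segment 1 (0° to 152.3°, simple-harmonic, h = 27) is passed completely: s = 0.0000 + (27) = 27.0000
θ = 318° falls in segment 2 (152.3° to 330.8°, simple-harmonic, h = 12): β = 318 − 152.3 = 165.7°, B = 178.5°; Δs = 12/2·(1 − cos(π·0.9283)) = 11.8484; s = 27.0000 + 11.8484 = 38.8484
segment 2 (152.3° to 330.8°, simple-harmonic, h = 12) is passed completely: s = 27.0000 + (12) = 39.0000
θ = 338.8° falls in segment 3 (330.8° to 360°, simple-harmonic, h = -39): β = 338.8 − 330.8 = 8°, B = 29.2°; Δs = -39/2·(1 − cos(π·0.2740)) = -6.7880; s = 39.0000 − 6.7880 = 32.2120
θ = 346.7° falls in segment 3 (330.8° to 360°, simple-harmonic, h = -39): β = 346.7 − 330.8 = 15.9°, B = 29.2°; Δs = -39/2·(1 − cos(π·0.5445)) = -22.2185; s = 39.0000 − 22.2185 = 16.7815

θ=318°: 38.8484
θ=338.8°: 32.2120
θ=346.7°: 16.7815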